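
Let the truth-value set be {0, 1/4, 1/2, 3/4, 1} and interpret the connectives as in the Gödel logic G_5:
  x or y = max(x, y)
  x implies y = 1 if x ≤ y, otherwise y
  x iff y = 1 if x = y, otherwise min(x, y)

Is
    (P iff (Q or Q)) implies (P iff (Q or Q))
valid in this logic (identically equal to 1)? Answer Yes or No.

Yes

At P = 1, Q = 1/2, for instance:
Q or Q = 1/2 or 1/2 = 1/2
P iff (Q or Q) = 1 iff 1/2 = 1/2
(P iff (Q or Q)) implies (P iff (Q or Q)) = 1/2 implies 1/2 = 1
and checking the remaining 24 assignments likewise gives ≥ 1 in every case.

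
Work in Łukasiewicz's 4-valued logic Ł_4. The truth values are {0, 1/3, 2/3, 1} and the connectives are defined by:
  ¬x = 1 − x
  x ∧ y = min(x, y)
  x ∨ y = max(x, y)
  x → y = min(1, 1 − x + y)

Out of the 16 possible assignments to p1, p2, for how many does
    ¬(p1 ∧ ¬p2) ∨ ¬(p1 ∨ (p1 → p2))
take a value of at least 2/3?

p1 = 0, p2 = 0 ↦ 1  ≥
p1 = 0, p2 = 1/3 ↦ 1  ≥
p1 = 0, p2 = 2/3 ↦ 1  ≥
p1 = 0, p2 = 1 ↦ 1  ≥
p1 = 1/3, p2 = 0 ↦ 2/3  ≥
p1 = 1/3, p2 = 1/3 ↦ 2/3  ≥
p1 = 1/3, p2 = 2/3 ↦ 2/3  ≥
p1 = 1/3, p2 = 1 ↦ 1  ≥
p1 = 2/3, p2 = 0 ↦ 1/3  <
p1 = 2/3, p2 = 1/3 ↦ 1/3  <
p1 = 2/3, p2 = 2/3 ↦ 2/3  ≥
p1 = 2/3, p2 = 1 ↦ 1  ≥
p1 = 1, p2 = 0 ↦ 0  <
p1 = 1, p2 = 1/3 ↦ 1/3  <
p1 = 1, p2 = 2/3 ↦ 2/3  ≥
p1 = 1, p2 = 1 ↦ 1  ≥
So 12 of the 16 assignments meet the threshold.

12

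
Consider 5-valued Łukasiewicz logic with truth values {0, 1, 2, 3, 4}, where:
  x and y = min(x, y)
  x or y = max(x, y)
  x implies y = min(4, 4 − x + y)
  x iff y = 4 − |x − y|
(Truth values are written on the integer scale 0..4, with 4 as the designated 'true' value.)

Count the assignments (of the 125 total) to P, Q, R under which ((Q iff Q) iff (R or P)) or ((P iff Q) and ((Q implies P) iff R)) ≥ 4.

45

value 4: 45 assignments (counts)
value 3: 38 assignments
value 2: 28 assignments
value 1: 12 assignments
value 0: 2 assignments
So 45 of the 125 assignments meet the threshold.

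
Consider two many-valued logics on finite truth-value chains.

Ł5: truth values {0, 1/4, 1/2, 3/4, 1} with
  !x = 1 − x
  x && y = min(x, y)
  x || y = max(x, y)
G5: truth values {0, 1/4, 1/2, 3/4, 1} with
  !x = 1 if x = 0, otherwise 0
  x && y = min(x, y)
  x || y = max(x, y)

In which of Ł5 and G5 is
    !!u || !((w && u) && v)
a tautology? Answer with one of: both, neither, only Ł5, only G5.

only G5

In Ł5: at u = 1/4, v = 1/4, w = 1/4 the value is 3/4 — not a tautology.
In G5: every assignment gives 1 — tautology.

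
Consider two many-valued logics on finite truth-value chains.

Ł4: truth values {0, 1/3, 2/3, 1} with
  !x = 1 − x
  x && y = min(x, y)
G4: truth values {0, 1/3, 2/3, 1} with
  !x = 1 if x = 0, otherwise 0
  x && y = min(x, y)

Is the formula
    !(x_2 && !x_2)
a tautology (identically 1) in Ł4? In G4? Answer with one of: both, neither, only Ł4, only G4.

only G4

In Ł4: at x_2 = 1/3 the value is 2/3 — not a tautology.
In G4: every assignment gives 1 — tautology.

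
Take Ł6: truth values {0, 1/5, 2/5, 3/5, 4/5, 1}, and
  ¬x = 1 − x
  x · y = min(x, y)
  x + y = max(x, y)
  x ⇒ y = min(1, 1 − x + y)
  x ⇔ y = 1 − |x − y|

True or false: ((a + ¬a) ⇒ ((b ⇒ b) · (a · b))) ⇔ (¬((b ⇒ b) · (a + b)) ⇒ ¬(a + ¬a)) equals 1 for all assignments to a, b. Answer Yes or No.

No

Counterexample: take a = 0, b = 1/5.
¬a = ¬0 = 1
a + ¬a = 0 + 1 = 1
b ⇒ b = 1/5 ⇒ 1/5 = 1
a · b = 0 · 1/5 = 0
(b ⇒ b) · (a · b) = 1 · 0 = 0
(a + ¬a) ⇒ ((b ⇒ b) · (a · b)) = 1 ⇒ 0 = 0
b ⇒ b = 1/5 ⇒ 1/5 = 1
a + b = 0 + 1/5 = 1/5
(b ⇒ b) · (a + b) = 1 · 1/5 = 1/5
¬((b ⇒ b) · (a + b)) = ¬1/5 = 4/5
¬a = ¬0 = 1
a + ¬a = 0 + 1 = 1
¬(a + ¬a) = ¬1 = 0
¬((b ⇒ b) · (a + b)) ⇒ ¬(a + ¬a) = 4/5 ⇒ 0 = 1/5
((a + ¬a) ⇒ ((b ⇒ b) · (a · b))) ⇔ (¬((b ⇒ b) · (a + b)) ⇒ ¬(a + ¬a)) = 0 ⇔ 1/5 = 4/5
This gives 4/5 ≠ 1.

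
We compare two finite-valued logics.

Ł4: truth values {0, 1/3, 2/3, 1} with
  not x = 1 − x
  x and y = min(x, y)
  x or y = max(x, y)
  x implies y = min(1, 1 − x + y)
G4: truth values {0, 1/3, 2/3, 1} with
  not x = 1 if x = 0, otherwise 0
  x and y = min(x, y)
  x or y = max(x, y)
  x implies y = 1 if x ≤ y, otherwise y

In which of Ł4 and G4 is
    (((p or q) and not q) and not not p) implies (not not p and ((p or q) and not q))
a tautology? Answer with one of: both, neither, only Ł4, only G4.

both

In Ł4: every assignment gives 1 — tautology.
In G4: every assignment gives 1 — tautology.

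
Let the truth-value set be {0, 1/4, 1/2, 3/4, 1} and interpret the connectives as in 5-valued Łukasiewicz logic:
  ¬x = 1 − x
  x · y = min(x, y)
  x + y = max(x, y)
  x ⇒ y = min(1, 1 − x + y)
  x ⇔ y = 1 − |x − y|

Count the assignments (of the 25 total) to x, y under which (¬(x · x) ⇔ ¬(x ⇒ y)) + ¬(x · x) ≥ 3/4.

value 1: 8 assignments (counts)
value 3/4: 10 assignments (counts)
value 1/2: 5 assignments
value 1/4: 1 assignment
value 0: 1 assignment
So 18 of the 25 assignments meet the threshold.

18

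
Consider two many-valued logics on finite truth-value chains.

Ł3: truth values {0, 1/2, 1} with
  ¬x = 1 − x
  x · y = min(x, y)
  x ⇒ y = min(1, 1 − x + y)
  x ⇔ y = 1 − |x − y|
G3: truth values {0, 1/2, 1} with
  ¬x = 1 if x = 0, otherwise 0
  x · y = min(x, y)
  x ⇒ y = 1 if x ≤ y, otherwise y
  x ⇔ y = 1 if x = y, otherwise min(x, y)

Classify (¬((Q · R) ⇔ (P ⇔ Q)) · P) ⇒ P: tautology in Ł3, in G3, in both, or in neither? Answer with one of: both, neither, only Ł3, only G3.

In Ł3: every assignment gives 1 — tautology.
In G3: every assignment gives 1 — tautology.

both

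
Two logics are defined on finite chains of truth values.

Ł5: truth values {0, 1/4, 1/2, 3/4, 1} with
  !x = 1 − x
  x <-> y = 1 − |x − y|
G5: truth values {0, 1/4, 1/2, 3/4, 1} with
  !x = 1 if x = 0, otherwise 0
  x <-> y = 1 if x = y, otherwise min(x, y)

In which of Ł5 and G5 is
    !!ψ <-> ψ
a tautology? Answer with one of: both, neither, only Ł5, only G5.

only Ł5

In Ł5: every assignment gives 1 — tautology.
In G5: at ψ = 1/4 the value is 1/4 — not a tautology.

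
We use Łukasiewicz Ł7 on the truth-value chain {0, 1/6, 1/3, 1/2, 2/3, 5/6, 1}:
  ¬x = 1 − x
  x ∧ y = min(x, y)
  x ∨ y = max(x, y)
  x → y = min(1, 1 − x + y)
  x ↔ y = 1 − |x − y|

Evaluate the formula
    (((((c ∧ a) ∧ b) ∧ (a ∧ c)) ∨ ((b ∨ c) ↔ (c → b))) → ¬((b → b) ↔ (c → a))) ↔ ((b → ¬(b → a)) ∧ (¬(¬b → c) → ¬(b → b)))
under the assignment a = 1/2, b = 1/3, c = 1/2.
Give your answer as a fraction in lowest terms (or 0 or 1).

c ∧ a = 1/2 ∧ 1/2 = 1/2
(c ∧ a) ∧ b = 1/2 ∧ 1/3 = 1/3
a ∧ c = 1/2 ∧ 1/2 = 1/2
((c ∧ a) ∧ b) ∧ (a ∧ c) = 1/3 ∧ 1/2 = 1/3
b ∨ c = 1/3 ∨ 1/2 = 1/2
c → b = 1/2 → 1/3 = 5/6
(b ∨ c) ↔ (c → b) = 1/2 ↔ 5/6 = 2/3
(((c ∧ a) ∧ b) ∧ (a ∧ c)) ∨ ((b ∨ c) ↔ (c → b)) = 1/3 ∨ 2/3 = 2/3
b → b = 1/3 → 1/3 = 1
c → a = 1/2 → 1/2 = 1
(b → b) ↔ (c → a) = 1 ↔ 1 = 1
¬((b → b) ↔ (c → a)) = ¬1 = 0
((((c ∧ a) ∧ b) ∧ (a ∧ c)) ∨ ((b ∨ c) ↔ (c → b))) → ¬((b → b) ↔ (c → a)) = 2/3 → 0 = 1/3
b → a = 1/3 → 1/2 = 1
¬(b → a) = ¬1 = 0
b → ¬(b → a) = 1/3 → 0 = 2/3
¬b = ¬1/3 = 2/3
¬b → c = 2/3 → 1/2 = 5/6
¬(¬b → c) = ¬5/6 = 1/6
b → b = 1/3 → 1/3 = 1
¬(b → b) = ¬1 = 0
¬(¬b → c) → ¬(b → b) = 1/6 → 0 = 5/6
(b → ¬(b → a)) ∧ (¬(¬b → c) → ¬(b → b)) = 2/3 ∧ 5/6 = 2/3
(((((c ∧ a) ∧ b) ∧ (a ∧ c)) ∨ ((b ∨ c) ↔ (c → b))) → ¬((b → b) ↔ (c → a))) ↔ ((b → ¬(b → a)) ∧ (¬(¬b → c) → ¬(b → b))) = 1/3 ↔ 2/3 = 2/3

2/3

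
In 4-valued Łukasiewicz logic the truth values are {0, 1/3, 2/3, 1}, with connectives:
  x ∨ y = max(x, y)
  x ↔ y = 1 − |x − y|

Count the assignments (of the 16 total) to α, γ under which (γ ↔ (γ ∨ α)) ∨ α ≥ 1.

α = 0, γ = 0 ↦ 1  ≥
α = 0, γ = 1/3 ↦ 1  ≥
α = 0, γ = 2/3 ↦ 1  ≥
α = 0, γ = 1 ↦ 1  ≥
α = 1/3, γ = 0 ↦ 2/3  <
α = 1/3, γ = 1/3 ↦ 1  ≥
α = 1/3, γ = 2/3 ↦ 1  ≥
α = 1/3, γ = 1 ↦ 1  ≥
α = 2/3, γ = 0 ↦ 2/3  <
α = 2/3, γ = 1/3 ↦ 2/3  <
α = 2/3, γ = 2/3 ↦ 1  ≥
α = 2/3, γ = 1 ↦ 1  ≥
α = 1, γ = 0 ↦ 1  ≥
α = 1, γ = 1/3 ↦ 1  ≥
α = 1, γ = 2/3 ↦ 1  ≥
α = 1, γ = 1 ↦ 1  ≥
So 13 of the 16 assignments meet the threshold.

13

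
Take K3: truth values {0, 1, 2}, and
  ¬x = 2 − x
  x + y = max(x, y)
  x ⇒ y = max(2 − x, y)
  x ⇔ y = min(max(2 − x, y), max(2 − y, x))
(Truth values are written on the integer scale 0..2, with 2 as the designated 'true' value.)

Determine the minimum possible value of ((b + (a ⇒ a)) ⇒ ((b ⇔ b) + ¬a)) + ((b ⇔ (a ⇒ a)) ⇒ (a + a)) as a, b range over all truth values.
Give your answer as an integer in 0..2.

1

Take a = 1, b = 1:
a ⇒ a = 1 ⇒ 1 = 1
b + (a ⇒ a) = 1 + 1 = 1
b ⇔ b = 1 ⇔ 1 = 1
¬a = ¬1 = 1
(b ⇔ b) + ¬a = 1 + 1 = 1
(b + (a ⇒ a)) ⇒ ((b ⇔ b) + ¬a) = 1 ⇒ 1 = 1
a ⇒ a = 1 ⇒ 1 = 1
b ⇔ (a ⇒ a) = 1 ⇔ 1 = 1
a + a = 1 + 1 = 1
(b ⇔ (a ⇒ a)) ⇒ (a + a) = 1 ⇒ 1 = 1
((b + (a ⇒ a)) ⇒ ((b ⇔ b) + ¬a)) + ((b ⇔ (a ⇒ a)) ⇒ (a + a)) = 1 + 1 = 1
No assignment yields a value below 1, so this is the minimum.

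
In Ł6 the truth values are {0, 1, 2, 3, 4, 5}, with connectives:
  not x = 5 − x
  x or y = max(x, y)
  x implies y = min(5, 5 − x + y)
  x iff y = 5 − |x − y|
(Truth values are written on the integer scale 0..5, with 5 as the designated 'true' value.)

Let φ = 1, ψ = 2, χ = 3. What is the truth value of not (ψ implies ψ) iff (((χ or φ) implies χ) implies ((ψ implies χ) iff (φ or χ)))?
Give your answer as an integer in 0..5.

ψ implies ψ = 2 implies 2 = 5
not (ψ implies ψ) = not 5 = 0
χ or φ = 3 or 1 = 3
(χ or φ) implies χ = 3 implies 3 = 5
ψ implies χ = 2 implies 3 = 5
φ or χ = 1 or 3 = 3
(ψ implies χ) iff (φ or χ) = 5 iff 3 = 3
((χ or φ) implies χ) implies ((ψ implies χ) iff (φ or χ)) = 5 implies 3 = 3
not (ψ implies ψ) iff (((χ or φ) implies χ) implies ((ψ implies χ) iff (φ or χ))) = 0 iff 3 = 2

2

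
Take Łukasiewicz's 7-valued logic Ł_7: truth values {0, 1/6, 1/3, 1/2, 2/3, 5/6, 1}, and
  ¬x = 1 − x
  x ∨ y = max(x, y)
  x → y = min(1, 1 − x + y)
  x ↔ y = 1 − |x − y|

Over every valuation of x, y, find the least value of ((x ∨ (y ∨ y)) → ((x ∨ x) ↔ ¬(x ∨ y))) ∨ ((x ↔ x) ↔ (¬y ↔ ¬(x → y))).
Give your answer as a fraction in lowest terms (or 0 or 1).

Take x = 1/2, y = 5/6:
y ∨ y = 5/6 ∨ 5/6 = 5/6
x ∨ (y ∨ y) = 1/2 ∨ 5/6 = 5/6
x ∨ x = 1/2 ∨ 1/2 = 1/2
x ∨ y = 1/2 ∨ 5/6 = 5/6
¬(x ∨ y) = ¬5/6 = 1/6
(x ∨ x) ↔ ¬(x ∨ y) = 1/2 ↔ 1/6 = 2/3
(x ∨ (y ∨ y)) → ((x ∨ x) ↔ ¬(x ∨ y)) = 5/6 → 2/3 = 5/6
x ↔ x = 1/2 ↔ 1/2 = 1
¬y = ¬5/6 = 1/6
x → y = 1/2 → 5/6 = 1
¬(x → y) = ¬1 = 0
¬y ↔ ¬(x → y) = 1/6 ↔ 0 = 5/6
(x ↔ x) ↔ (¬y ↔ ¬(x → y)) = 1 ↔ 5/6 = 5/6
((x ∨ (y ∨ y)) → ((x ∨ x) ↔ ¬(x ∨ y))) ∨ ((x ↔ x) ↔ (¬y ↔ ¬(x → y))) = 5/6 ∨ 5/6 = 5/6
No assignment yields a value below 5/6, so this is the minimum.

5/6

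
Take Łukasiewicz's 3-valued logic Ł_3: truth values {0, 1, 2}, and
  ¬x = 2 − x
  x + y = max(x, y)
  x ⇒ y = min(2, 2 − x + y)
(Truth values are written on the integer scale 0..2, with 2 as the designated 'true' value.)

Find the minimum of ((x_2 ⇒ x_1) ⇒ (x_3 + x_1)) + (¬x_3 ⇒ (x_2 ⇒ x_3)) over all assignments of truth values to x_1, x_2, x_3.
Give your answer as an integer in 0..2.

Take x_1 = 0, x_2 = 1, x_3 = 0:
x_2 ⇒ x_1 = 1 ⇒ 0 = 1
x_3 + x_1 = 0 + 0 = 0
(x_2 ⇒ x_1) ⇒ (x_3 + x_1) = 1 ⇒ 0 = 1
¬x_3 = ¬0 = 2
x_2 ⇒ x_3 = 1 ⇒ 0 = 1
¬x_3 ⇒ (x_2 ⇒ x_3) = 2 ⇒ 1 = 1
((x_2 ⇒ x_1) ⇒ (x_3 + x_1)) + (¬x_3 ⇒ (x_2 ⇒ x_3)) = 1 + 1 = 1
No assignment yields a value below 1, so this is the minimum.

1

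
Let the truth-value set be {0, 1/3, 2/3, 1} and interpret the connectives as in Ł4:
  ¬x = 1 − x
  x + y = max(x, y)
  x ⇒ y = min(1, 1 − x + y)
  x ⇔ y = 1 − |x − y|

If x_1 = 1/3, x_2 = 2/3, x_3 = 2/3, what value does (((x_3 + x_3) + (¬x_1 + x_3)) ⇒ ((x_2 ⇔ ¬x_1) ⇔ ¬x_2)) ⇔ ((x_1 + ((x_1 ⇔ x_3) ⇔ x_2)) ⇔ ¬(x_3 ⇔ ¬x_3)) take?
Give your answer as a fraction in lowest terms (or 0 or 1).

x_3 + x_3 = 2/3 + 2/3 = 2/3
¬x_1 = ¬1/3 = 2/3
¬x_1 + x_3 = 2/3 + 2/3 = 2/3
(x_3 + x_3) + (¬x_1 + x_3) = 2/3 + 2/3 = 2/3
¬x_1 = ¬1/3 = 2/3
x_2 ⇔ ¬x_1 = 2/3 ⇔ 2/3 = 1
¬x_2 = ¬2/3 = 1/3
(x_2 ⇔ ¬x_1) ⇔ ¬x_2 = 1 ⇔ 1/3 = 1/3
((x_3 + x_3) + (¬x_1 + x_3)) ⇒ ((x_2 ⇔ ¬x_1) ⇔ ¬x_2) = 2/3 ⇒ 1/3 = 2/3
x_1 ⇔ x_3 = 1/3 ⇔ 2/3 = 2/3
(x_1 ⇔ x_3) ⇔ x_2 = 2/3 ⇔ 2/3 = 1
x_1 + ((x_1 ⇔ x_3) ⇔ x_2) = 1/3 + 1 = 1
¬x_3 = ¬2/3 = 1/3
x_3 ⇔ ¬x_3 = 2/3 ⇔ 1/3 = 2/3
¬(x_3 ⇔ ¬x_3) = ¬2/3 = 1/3
(x_1 + ((x_1 ⇔ x_3) ⇔ x_2)) ⇔ ¬(x_3 ⇔ ¬x_3) = 1 ⇔ 1/3 = 1/3
(((x_3 + x_3) + (¬x_1 + x_3)) ⇒ ((x_2 ⇔ ¬x_1) ⇔ ¬x_2)) ⇔ ((x_1 + ((x_1 ⇔ x_3) ⇔ x_2)) ⇔ ¬(x_3 ⇔ ¬x_3)) = 2/3 ⇔ 1/3 = 2/3

2/3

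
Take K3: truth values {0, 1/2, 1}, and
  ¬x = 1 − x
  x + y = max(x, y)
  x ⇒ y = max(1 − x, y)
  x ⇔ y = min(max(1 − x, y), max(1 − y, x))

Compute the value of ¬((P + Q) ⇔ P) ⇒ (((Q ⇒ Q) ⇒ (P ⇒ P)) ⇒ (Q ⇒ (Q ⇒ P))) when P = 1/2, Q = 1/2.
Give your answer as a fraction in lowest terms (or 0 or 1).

P + Q = 1/2 + 1/2 = 1/2
(P + Q) ⇔ P = 1/2 ⇔ 1/2 = 1/2
¬((P + Q) ⇔ P) = ¬1/2 = 1/2
Q ⇒ Q = 1/2 ⇒ 1/2 = 1/2
P ⇒ P = 1/2 ⇒ 1/2 = 1/2
(Q ⇒ Q) ⇒ (P ⇒ P) = 1/2 ⇒ 1/2 = 1/2
Q ⇒ P = 1/2 ⇒ 1/2 = 1/2
Q ⇒ (Q ⇒ P) = 1/2 ⇒ 1/2 = 1/2
((Q ⇒ Q) ⇒ (P ⇒ P)) ⇒ (Q ⇒ (Q ⇒ P)) = 1/2 ⇒ 1/2 = 1/2
¬((P + Q) ⇔ P) ⇒ (((Q ⇒ Q) ⇒ (P ⇒ P)) ⇒ (Q ⇒ (Q ⇒ P))) = 1/2 ⇒ 1/2 = 1/2

1/2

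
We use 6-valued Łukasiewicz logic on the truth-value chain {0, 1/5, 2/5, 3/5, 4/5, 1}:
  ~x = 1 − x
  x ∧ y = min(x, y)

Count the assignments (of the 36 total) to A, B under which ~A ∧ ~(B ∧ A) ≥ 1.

6

value 1: 6 assignments (counts)
value 4/5: 6 assignments
value 3/5: 6 assignments
value 2/5: 6 assignments
value 1/5: 6 assignments
value 0: 6 assignments
So 6 of the 36 assignments meet the threshold.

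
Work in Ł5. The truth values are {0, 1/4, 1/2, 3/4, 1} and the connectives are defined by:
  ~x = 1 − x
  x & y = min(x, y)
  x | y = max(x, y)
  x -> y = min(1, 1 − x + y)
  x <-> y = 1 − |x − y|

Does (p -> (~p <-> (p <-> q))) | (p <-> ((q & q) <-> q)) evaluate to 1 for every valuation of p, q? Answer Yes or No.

Counterexample: take p = 3/4, q = 1/2.
~p = ~3/4 = 1/4
p <-> q = 3/4 <-> 1/2 = 3/4
~p <-> (p <-> q) = 1/4 <-> 3/4 = 1/2
p -> (~p <-> (p <-> q)) = 3/4 -> 1/2 = 3/4
q & q = 1/2 & 1/2 = 1/2
(q & q) <-> q = 1/2 <-> 1/2 = 1
p <-> ((q & q) <-> q) = 3/4 <-> 1 = 3/4
(p -> (~p <-> (p <-> q))) | (p <-> ((q & q) <-> q)) = 3/4 | 3/4 = 3/4
This gives 3/4 ≠ 1.

No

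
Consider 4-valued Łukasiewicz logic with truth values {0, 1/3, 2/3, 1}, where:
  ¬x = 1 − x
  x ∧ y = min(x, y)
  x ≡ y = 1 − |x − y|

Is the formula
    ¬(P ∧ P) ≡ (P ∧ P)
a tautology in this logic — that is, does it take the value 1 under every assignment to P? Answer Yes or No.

Counterexample: take P = 0.
P ∧ P = 0 ∧ 0 = 0
¬(P ∧ P) = ¬0 = 1
P ∧ P = 0 ∧ 0 = 0
¬(P ∧ P) ≡ (P ∧ P) = 1 ≡ 0 = 0
This gives 0 ≠ 1.

No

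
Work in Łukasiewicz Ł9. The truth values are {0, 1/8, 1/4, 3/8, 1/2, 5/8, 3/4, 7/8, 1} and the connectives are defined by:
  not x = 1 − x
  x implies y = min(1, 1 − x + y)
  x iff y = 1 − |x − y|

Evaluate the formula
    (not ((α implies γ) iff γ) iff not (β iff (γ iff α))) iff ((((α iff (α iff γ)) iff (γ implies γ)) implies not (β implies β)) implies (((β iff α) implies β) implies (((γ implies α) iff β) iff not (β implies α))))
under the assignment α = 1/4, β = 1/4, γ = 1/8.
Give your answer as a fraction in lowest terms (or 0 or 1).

7/8

α implies γ = 1/4 implies 1/8 = 7/8
(α implies γ) iff γ = 7/8 iff 1/8 = 1/4
not ((α implies γ) iff γ) = not 1/4 = 3/4
γ iff α = 1/8 iff 1/4 = 7/8
β iff (γ iff α) = 1/4 iff 7/8 = 3/8
not (β iff (γ iff α)) = not 3/8 = 5/8
not ((α implies γ) iff γ) iff not (β iff (γ iff α)) = 3/4 iff 5/8 = 7/8
α iff γ = 1/4 iff 1/8 = 7/8
α iff (α iff γ) = 1/4 iff 7/8 = 3/8
γ implies γ = 1/8 implies 1/8 = 1
(α iff (α iff γ)) iff (γ implies γ) = 3/8 iff 1 = 3/8
β implies β = 1/4 implies 1/4 = 1
not (β implies β) = not 1 = 0
((α iff (α iff γ)) iff (γ implies γ)) implies not (β implies β) = 3/8 implies 0 = 5/8
β iff α = 1/4 iff 1/4 = 1
(β iff α) implies β = 1 implies 1/4 = 1/4
γ implies α = 1/8 implies 1/4 = 1
(γ implies α) iff β = 1 iff 1/4 = 1/4
β implies α = 1/4 implies 1/4 = 1
not (β implies α) = not 1 = 0
((γ implies α) iff β) iff not (β implies α) = 1/4 iff 0 = 3/4
((β iff α) implies β) implies (((γ implies α) iff β) iff not (β implies α)) = 1/4 implies 3/4 = 1
(((α iff (α iff γ)) iff (γ implies γ)) implies not (β implies β)) implies (((β iff α) implies β) implies (((γ implies α) iff β) iff not (β implies α))) = 5/8 implies 1 = 1
(not ((α implies γ) iff γ) iff not (β iff (γ iff α))) iff ((((α iff (α iff γ)) iff (γ implies γ)) implies not (β implies β)) implies (((β iff α) implies β) implies (((γ implies α) iff β) iff not (β implies α)))) = 7/8 iff 1 = 7/8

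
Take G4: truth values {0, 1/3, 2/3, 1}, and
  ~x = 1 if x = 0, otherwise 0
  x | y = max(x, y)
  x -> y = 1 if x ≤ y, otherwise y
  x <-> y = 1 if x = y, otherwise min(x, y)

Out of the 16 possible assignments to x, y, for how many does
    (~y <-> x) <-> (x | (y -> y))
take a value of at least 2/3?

5

x = 0, y = 0 ↦ 0  <
x = 0, y = 1/3 ↦ 1  ≥
x = 0, y = 2/3 ↦ 1  ≥
x = 0, y = 1 ↦ 1  ≥
x = 1/3, y = 0 ↦ 1/3  <
x = 1/3, y = 1/3 ↦ 0  <
x = 1/3, y = 2/3 ↦ 0  <
x = 1/3, y = 1 ↦ 0  <
x = 2/3, y = 0 ↦ 2/3  ≥
x = 2/3, y = 1/3 ↦ 0  <
x = 2/3, y = 2/3 ↦ 0  <
x = 2/3, y = 1 ↦ 0  <
x = 1, y = 0 ↦ 1  ≥
x = 1, y = 1/3 ↦ 0  <
x = 1, y = 2/3 ↦ 0  <
x = 1, y = 1 ↦ 0  <
So 5 of the 16 assignments meet the threshold.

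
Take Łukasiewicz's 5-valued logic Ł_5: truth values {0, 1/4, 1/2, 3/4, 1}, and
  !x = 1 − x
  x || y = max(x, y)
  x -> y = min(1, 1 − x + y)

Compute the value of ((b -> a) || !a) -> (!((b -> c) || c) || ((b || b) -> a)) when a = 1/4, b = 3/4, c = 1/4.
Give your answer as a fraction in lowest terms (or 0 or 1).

3/4

b -> a = 3/4 -> 1/4 = 1/2
!a = !1/4 = 3/4
(b -> a) || !a = 1/2 || 3/4 = 3/4
b -> c = 3/4 -> 1/4 = 1/2
(b -> c) || c = 1/2 || 1/4 = 1/2
!((b -> c) || c) = !1/2 = 1/2
b || b = 3/4 || 3/4 = 3/4
(b || b) -> a = 3/4 -> 1/4 = 1/2
!((b -> c) || c) || ((b || b) -> a) = 1/2 || 1/2 = 1/2
((b -> a) || !a) -> (!((b -> c) || c) || ((b || b) -> a)) = 3/4 -> 1/2 = 3/4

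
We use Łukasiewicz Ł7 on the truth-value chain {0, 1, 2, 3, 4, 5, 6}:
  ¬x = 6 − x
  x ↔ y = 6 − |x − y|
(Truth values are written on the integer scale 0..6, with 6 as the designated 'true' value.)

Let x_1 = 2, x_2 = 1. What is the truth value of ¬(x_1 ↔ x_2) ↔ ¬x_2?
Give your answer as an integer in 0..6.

x_1 ↔ x_2 = 2 ↔ 1 = 5
¬(x_1 ↔ x_2) = ¬5 = 1
¬x_2 = ¬1 = 5
¬(x_1 ↔ x_2) ↔ ¬x_2 = 1 ↔ 5 = 2

2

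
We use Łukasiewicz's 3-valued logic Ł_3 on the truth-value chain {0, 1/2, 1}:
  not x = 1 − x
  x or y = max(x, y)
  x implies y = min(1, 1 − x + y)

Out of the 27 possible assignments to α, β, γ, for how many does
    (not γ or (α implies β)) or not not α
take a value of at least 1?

value 1: 25 assignments (counts)
value 1/2: 2 assignments
So 25 of the 27 assignments meet the threshold.

25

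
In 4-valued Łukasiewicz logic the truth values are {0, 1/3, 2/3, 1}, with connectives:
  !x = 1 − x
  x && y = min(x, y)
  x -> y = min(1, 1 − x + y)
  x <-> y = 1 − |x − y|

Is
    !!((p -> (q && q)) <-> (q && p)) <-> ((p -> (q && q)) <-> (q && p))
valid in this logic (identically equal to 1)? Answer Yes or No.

p = 0, q = 0 ↦ 1
p = 0, q = 1/3 ↦ 1
p = 0, q = 2/3 ↦ 1
p = 0, q = 1 ↦ 1
p = 1/3, q = 0 ↦ 1
p = 1/3, q = 1/3 ↦ 1
p = 1/3, q = 2/3 ↦ 1
p = 1/3, q = 1 ↦ 1
p = 2/3, q = 0 ↦ 1
p = 2/3, q = 1/3 ↦ 1
p = 2/3, q = 2/3 ↦ 1
p = 2/3, q = 1 ↦ 1
p = 1, q = 0 ↦ 1
p = 1, q = 1/3 ↦ 1
p = 1, q = 2/3 ↦ 1
p = 1, q = 1 ↦ 1
Every assignment gives a value ≥ 1.

Yes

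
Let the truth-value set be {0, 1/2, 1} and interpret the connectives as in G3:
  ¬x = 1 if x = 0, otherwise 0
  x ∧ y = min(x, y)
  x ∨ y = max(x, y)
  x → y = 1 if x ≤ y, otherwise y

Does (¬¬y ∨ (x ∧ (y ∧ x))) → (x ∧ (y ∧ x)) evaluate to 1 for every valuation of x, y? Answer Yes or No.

No

Counterexample: take x = 0, y = 1/2.
¬y = ¬1/2 = 0
¬¬y = ¬0 = 1
y ∧ x = 1/2 ∧ 0 = 0
x ∧ (y ∧ x) = 0 ∧ 0 = 0
¬¬y ∨ (x ∧ (y ∧ x)) = 1 ∨ 0 = 1
(¬¬y ∨ (x ∧ (y ∧ x))) → (x ∧ (y ∧ x)) = 1 → 0 = 0
This gives 0 ≠ 1.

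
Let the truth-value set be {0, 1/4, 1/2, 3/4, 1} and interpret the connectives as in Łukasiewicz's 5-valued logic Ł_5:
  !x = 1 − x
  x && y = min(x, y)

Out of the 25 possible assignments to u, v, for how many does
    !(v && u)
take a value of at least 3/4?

value 1: 9 assignments (counts)
value 3/4: 7 assignments (counts)
value 1/2: 5 assignments
value 1/4: 3 assignments
value 0: 1 assignment
So 16 of the 25 assignments meet the threshold.

16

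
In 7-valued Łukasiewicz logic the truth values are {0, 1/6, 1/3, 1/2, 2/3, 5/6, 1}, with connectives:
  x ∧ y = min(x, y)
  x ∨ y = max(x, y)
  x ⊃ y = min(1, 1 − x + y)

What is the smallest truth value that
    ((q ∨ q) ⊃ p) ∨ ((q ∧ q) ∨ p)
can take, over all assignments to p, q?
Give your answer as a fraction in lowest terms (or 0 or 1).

1/2

Take p = 0, q = 1/2:
q ∨ q = 1/2 ∨ 1/2 = 1/2
(q ∨ q) ⊃ p = 1/2 ⊃ 0 = 1/2
q ∧ q = 1/2 ∧ 1/2 = 1/2
(q ∧ q) ∨ p = 1/2 ∨ 0 = 1/2
((q ∨ q) ⊃ p) ∨ ((q ∧ q) ∨ p) = 1/2 ∨ 1/2 = 1/2
No assignment yields a value below 1/2, so this is the minimum.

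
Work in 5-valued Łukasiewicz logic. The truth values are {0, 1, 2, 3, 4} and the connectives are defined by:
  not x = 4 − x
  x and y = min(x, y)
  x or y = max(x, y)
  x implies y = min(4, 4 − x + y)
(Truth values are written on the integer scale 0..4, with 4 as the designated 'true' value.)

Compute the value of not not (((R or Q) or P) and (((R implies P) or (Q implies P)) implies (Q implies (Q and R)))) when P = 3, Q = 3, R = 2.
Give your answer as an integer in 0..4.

R or Q = 2 or 3 = 3
(R or Q) or P = 3 or 3 = 3
R implies P = 2 implies 3 = 4
Q implies P = 3 implies 3 = 4
(R implies P) or (Q implies P) = 4 or 4 = 4
Q and R = 3 and 2 = 2
Q implies (Q and R) = 3 implies 2 = 3
((R implies P) or (Q implies P)) implies (Q implies (Q and R)) = 4 implies 3 = 3
((R or Q) or P) and (((R implies P) or (Q implies P)) implies (Q implies (Q and R))) = 3 and 3 = 3
not (((R or Q) or P) and (((R implies P) or (Q implies P)) implies (Q implies (Q and R)))) = not 3 = 1
not not (((R or Q) or P) and (((R implies P) or (Q implies P)) implies (Q implies (Q and R)))) = not 1 = 3

3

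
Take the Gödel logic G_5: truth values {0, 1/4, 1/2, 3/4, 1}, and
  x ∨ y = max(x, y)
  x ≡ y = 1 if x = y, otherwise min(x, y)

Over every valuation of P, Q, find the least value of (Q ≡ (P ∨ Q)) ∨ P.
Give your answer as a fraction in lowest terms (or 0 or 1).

Take P = 1/4, Q = 0:
P ∨ Q = 1/4 ∨ 0 = 1/4
Q ≡ (P ∨ Q) = 0 ≡ 1/4 = 0
(Q ≡ (P ∨ Q)) ∨ P = 0 ∨ 1/4 = 1/4
No assignment yields a value below 1/4, so this is the minimum.

1/4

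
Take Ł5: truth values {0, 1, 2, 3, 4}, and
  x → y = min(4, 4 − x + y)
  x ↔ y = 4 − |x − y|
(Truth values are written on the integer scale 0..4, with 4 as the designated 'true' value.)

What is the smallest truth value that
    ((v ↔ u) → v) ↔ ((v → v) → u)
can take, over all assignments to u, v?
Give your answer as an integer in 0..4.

Take u = 0, v = 2:
v ↔ u = 2 ↔ 0 = 2
(v ↔ u) → v = 2 → 2 = 4
v → v = 2 → 2 = 4
(v → v) → u = 4 → 0 = 0
((v ↔ u) → v) ↔ ((v → v) → u) = 4 ↔ 0 = 0
No assignment yields a value below 0, so this is the minimum.

0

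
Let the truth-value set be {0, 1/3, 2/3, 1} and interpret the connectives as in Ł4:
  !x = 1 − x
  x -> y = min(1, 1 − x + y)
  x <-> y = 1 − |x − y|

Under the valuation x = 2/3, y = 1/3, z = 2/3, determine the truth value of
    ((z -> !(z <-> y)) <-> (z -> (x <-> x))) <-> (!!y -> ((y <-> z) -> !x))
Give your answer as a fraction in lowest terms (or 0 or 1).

2/3

z <-> y = 2/3 <-> 1/3 = 2/3
!(z <-> y) = !2/3 = 1/3
z -> !(z <-> y) = 2/3 -> 1/3 = 2/3
x <-> x = 2/3 <-> 2/3 = 1
z -> (x <-> x) = 2/3 -> 1 = 1
(z -> !(z <-> y)) <-> (z -> (x <-> x)) = 2/3 <-> 1 = 2/3
!y = !1/3 = 2/3
!!y = !2/3 = 1/3
y <-> z = 1/3 <-> 2/3 = 2/3
!x = !2/3 = 1/3
(y <-> z) -> !x = 2/3 -> 1/3 = 2/3
!!y -> ((y <-> z) -> !x) = 1/3 -> 2/3 = 1
((z -> !(z <-> y)) <-> (z -> (x <-> x))) <-> (!!y -> ((y <-> z) -> !x)) = 2/3 <-> 1 = 2/3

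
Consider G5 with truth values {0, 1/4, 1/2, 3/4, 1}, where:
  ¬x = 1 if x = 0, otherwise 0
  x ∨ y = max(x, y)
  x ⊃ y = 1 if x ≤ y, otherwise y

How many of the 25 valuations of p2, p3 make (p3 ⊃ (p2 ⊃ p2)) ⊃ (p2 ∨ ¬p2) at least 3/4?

value 1: 10 assignments (counts)
value 3/4: 5 assignments (counts)
value 1/2: 5 assignments
value 1/4: 5 assignments
So 15 of the 25 assignments meet the threshold.

15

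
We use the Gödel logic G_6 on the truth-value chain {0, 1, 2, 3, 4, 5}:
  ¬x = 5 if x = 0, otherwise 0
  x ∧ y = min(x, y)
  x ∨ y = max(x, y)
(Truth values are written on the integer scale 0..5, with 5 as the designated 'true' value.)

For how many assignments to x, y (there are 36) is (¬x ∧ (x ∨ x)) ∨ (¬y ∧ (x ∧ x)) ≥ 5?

value 5: 1 assignment (counts)
value 4: 1 assignment
value 3: 1 assignment
value 2: 1 assignment
value 1: 1 assignment
value 0: 31 assignments
So 1 of the 36 assignments meets the threshold.

1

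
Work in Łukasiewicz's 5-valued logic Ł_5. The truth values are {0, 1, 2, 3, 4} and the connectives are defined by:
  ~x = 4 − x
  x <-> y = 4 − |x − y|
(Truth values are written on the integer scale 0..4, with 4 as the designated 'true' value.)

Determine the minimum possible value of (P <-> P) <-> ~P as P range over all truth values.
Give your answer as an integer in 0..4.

Take P = 4:
P <-> P = 4 <-> 4 = 4
~P = ~4 = 0
(P <-> P) <-> ~P = 4 <-> 0 = 0
No assignment yields a value below 0, so this is the minimum.

0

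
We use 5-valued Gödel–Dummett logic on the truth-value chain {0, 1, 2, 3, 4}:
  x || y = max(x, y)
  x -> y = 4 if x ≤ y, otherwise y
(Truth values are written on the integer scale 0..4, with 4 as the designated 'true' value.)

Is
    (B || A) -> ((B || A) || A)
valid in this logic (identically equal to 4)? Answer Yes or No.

Yes

At A = 2, B = 2, for instance:
B || A = 2 || 2 = 2
(B || A) || A = 2 || 2 = 2
(B || A) -> ((B || A) || A) = 2 -> 2 = 4
and checking the remaining 24 assignments likewise gives ≥ 4 in every case.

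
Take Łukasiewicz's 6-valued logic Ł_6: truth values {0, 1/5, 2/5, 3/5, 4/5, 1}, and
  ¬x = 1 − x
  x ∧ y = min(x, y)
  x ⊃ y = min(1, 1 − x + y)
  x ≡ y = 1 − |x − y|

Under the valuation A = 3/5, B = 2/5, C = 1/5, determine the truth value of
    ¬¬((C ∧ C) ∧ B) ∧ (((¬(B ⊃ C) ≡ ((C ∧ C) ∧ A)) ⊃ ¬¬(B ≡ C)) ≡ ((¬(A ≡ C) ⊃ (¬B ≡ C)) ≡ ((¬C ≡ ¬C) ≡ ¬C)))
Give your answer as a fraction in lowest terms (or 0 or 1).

1/5

C ∧ C = 1/5 ∧ 1/5 = 1/5
(C ∧ C) ∧ B = 1/5 ∧ 2/5 = 1/5
¬((C ∧ C) ∧ B) = ¬1/5 = 4/5
¬¬((C ∧ C) ∧ B) = ¬4/5 = 1/5
B ⊃ C = 2/5 ⊃ 1/5 = 4/5
¬(B ⊃ C) = ¬4/5 = 1/5
C ∧ C = 1/5 ∧ 1/5 = 1/5
(C ∧ C) ∧ A = 1/5 ∧ 3/5 = 1/5
¬(B ⊃ C) ≡ ((C ∧ C) ∧ A) = 1/5 ≡ 1/5 = 1
B ≡ C = 2/5 ≡ 1/5 = 4/5
¬(B ≡ C) = ¬4/5 = 1/5
¬¬(B ≡ C) = ¬1/5 = 4/5
(¬(B ⊃ C) ≡ ((C ∧ C) ∧ A)) ⊃ ¬¬(B ≡ C) = 1 ⊃ 4/5 = 4/5
A ≡ C = 3/5 ≡ 1/5 = 3/5
¬(A ≡ C) = ¬3/5 = 2/5
¬B = ¬2/5 = 3/5
¬B ≡ C = 3/5 ≡ 1/5 = 3/5
¬(A ≡ C) ⊃ (¬B ≡ C) = 2/5 ⊃ 3/5 = 1
¬C = ¬1/5 = 4/5
¬C = ¬1/5 = 4/5
¬C ≡ ¬C = 4/5 ≡ 4/5 = 1
¬C = ¬1/5 = 4/5
(¬C ≡ ¬C) ≡ ¬C = 1 ≡ 4/5 = 4/5
(¬(A ≡ C) ⊃ (¬B ≡ C)) ≡ ((¬C ≡ ¬C) ≡ ¬C) = 1 ≡ 4/5 = 4/5
((¬(B ⊃ C) ≡ ((C ∧ C) ∧ A)) ⊃ ¬¬(B ≡ C)) ≡ ((¬(A ≡ C) ⊃ (¬B ≡ C)) ≡ ((¬C ≡ ¬C) ≡ ¬C)) = 4/5 ≡ 4/5 = 1
¬¬((C ∧ C) ∧ B) ∧ (((¬(B ⊃ C) ≡ ((C ∧ C) ∧ A)) ⊃ ¬¬(B ≡ C)) ≡ ((¬(A ≡ C) ⊃ (¬B ≡ C)) ≡ ((¬C ≡ ¬C) ≡ ¬C))) = 1/5 ∧ 1 = 1/5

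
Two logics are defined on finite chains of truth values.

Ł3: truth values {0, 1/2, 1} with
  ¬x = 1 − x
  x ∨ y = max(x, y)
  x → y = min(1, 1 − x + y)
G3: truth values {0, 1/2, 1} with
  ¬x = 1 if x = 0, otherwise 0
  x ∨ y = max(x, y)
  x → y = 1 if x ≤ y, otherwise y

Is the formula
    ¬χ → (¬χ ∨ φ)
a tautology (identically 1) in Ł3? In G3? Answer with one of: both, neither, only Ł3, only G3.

In Ł3: every assignment gives 1 — tautology.
In G3: every assignment gives 1 — tautology.

both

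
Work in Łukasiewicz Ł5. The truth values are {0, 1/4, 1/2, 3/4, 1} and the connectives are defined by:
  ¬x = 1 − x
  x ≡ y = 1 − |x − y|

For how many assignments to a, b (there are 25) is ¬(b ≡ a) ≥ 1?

value 1: 2 assignments (counts)
value 3/4: 4 assignments
value 1/2: 6 assignments
value 1/4: 8 assignments
value 0: 5 assignments
So 2 of the 25 assignments meet the threshold.

2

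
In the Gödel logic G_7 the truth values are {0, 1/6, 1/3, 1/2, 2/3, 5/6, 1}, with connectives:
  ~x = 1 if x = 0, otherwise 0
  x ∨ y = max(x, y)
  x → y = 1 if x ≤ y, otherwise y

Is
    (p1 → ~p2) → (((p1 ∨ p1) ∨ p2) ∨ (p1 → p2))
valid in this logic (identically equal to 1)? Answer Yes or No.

No

Counterexample: take p1 = 1/6, p2 = 0.
~p2 = ~0 = 1
p1 → ~p2 = 1/6 → 1 = 1
p1 ∨ p1 = 1/6 ∨ 1/6 = 1/6
(p1 ∨ p1) ∨ p2 = 1/6 ∨ 0 = 1/6
p1 → p2 = 1/6 → 0 = 0
((p1 ∨ p1) ∨ p2) ∨ (p1 → p2) = 1/6 ∨ 0 = 1/6
(p1 → ~p2) → (((p1 ∨ p1) ∨ p2) ∨ (p1 → p2)) = 1 → 1/6 = 1/6
This gives 1/6 ≠ 1.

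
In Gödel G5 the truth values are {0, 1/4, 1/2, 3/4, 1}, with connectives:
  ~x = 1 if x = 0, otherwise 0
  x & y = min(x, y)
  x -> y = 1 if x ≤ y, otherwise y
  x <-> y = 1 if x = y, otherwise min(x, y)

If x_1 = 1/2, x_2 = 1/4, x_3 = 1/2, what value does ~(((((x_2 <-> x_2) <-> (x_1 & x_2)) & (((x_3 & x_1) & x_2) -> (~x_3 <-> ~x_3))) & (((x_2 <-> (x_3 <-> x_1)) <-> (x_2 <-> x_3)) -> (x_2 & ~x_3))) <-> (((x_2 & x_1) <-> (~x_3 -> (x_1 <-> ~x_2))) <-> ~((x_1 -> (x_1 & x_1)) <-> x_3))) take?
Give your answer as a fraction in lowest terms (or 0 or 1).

0

x_2 <-> x_2 = 1/4 <-> 1/4 = 1
x_1 & x_2 = 1/2 & 1/4 = 1/4
(x_2 <-> x_2) <-> (x_1 & x_2) = 1 <-> 1/4 = 1/4
x_3 & x_1 = 1/2 & 1/2 = 1/2
(x_3 & x_1) & x_2 = 1/2 & 1/4 = 1/4
~x_3 = ~1/2 = 0
~x_3 = ~1/2 = 0
~x_3 <-> ~x_3 = 0 <-> 0 = 1
((x_3 & x_1) & x_2) -> (~x_3 <-> ~x_3) = 1/4 -> 1 = 1
((x_2 <-> x_2) <-> (x_1 & x_2)) & (((x_3 & x_1) & x_2) -> (~x_3 <-> ~x_3)) = 1/4 & 1 = 1/4
x_3 <-> x_1 = 1/2 <-> 1/2 = 1
x_2 <-> (x_3 <-> x_1) = 1/4 <-> 1 = 1/4
x_2 <-> x_3 = 1/4 <-> 1/2 = 1/4
(x_2 <-> (x_3 <-> x_1)) <-> (x_2 <-> x_3) = 1/4 <-> 1/4 = 1
~x_3 = ~1/2 = 0
x_2 & ~x_3 = 1/4 & 0 = 0
((x_2 <-> (x_3 <-> x_1)) <-> (x_2 <-> x_3)) -> (x_2 & ~x_3) = 1 -> 0 = 0
(((x_2 <-> x_2) <-> (x_1 & x_2)) & (((x_3 & x_1) & x_2) -> (~x_3 <-> ~x_3))) & (((x_2 <-> (x_3 <-> x_1)) <-> (x_2 <-> x_3)) -> (x_2 & ~x_3)) = 1/4 & 0 = 0
x_2 & x_1 = 1/4 & 1/2 = 1/4
~x_3 = ~1/2 = 0
~x_2 = ~1/4 = 0
x_1 <-> ~x_2 = 1/2 <-> 0 = 0
~x_3 -> (x_1 <-> ~x_2) = 0 -> 0 = 1
(x_2 & x_1) <-> (~x_3 -> (x_1 <-> ~x_2)) = 1/4 <-> 1 = 1/4
x_1 & x_1 = 1/2 & 1/2 = 1/2
x_1 -> (x_1 & x_1) = 1/2 -> 1/2 = 1
(x_1 -> (x_1 & x_1)) <-> x_3 = 1 <-> 1/2 = 1/2
~((x_1 -> (x_1 & x_1)) <-> x_3) = ~1/2 = 0
((x_2 & x_1) <-> (~x_3 -> (x_1 <-> ~x_2))) <-> ~((x_1 -> (x_1 & x_1)) <-> x_3) = 1/4 <-> 0 = 0
((((x_2 <-> x_2) <-> (x_1 & x_2)) & (((x_3 & x_1) & x_2) -> (~x_3 <-> ~x_3))) & (((x_2 <-> (x_3 <-> x_1)) <-> (x_2 <-> x_3)) -> (x_2 & ~x_3))) <-> (((x_2 & x_1) <-> (~x_3 -> (x_1 <-> ~x_2))) <-> ~((x_1 -> (x_1 & x_1)) <-> x_3)) = 0 <-> 0 = 1
~(((((x_2 <-> x_2) <-> (x_1 & x_2)) & (((x_3 & x_1) & x_2) -> (~x_3 <-> ~x_3))) & (((x_2 <-> (x_3 <-> x_1)) <-> (x_2 <-> x_3)) -> (x_2 & ~x_3))) <-> (((x_2 & x_1) <-> (~x_3 -> (x_1 <-> ~x_2))) <-> ~((x_1 -> (x_1 & x_1)) <-> x_3))) = ~1 = 0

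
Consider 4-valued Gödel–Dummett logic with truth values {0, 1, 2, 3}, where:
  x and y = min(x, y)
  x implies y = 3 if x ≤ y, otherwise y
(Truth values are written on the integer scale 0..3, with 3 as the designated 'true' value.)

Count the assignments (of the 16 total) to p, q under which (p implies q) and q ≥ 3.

p = 0, q = 0 ↦ 0  <
p = 0, q = 1 ↦ 1  <
p = 0, q = 2 ↦ 2  <
p = 0, q = 3 ↦ 3  ≥
p = 1, q = 0 ↦ 0  <
p = 1, q = 1 ↦ 1  <
p = 1, q = 2 ↦ 2  <
p = 1, q = 3 ↦ 3  ≥
p = 2, q = 0 ↦ 0  <
p = 2, q = 1 ↦ 1  <
p = 2, q = 2 ↦ 2  <
p = 2, q = 3 ↦ 3  ≥
p = 3, q = 0 ↦ 0  <
p = 3, q = 1 ↦ 1  <
p = 3, q = 2 ↦ 2  <
p = 3, q = 3 ↦ 3  ≥
So 4 of the 16 assignments meet the threshold.

4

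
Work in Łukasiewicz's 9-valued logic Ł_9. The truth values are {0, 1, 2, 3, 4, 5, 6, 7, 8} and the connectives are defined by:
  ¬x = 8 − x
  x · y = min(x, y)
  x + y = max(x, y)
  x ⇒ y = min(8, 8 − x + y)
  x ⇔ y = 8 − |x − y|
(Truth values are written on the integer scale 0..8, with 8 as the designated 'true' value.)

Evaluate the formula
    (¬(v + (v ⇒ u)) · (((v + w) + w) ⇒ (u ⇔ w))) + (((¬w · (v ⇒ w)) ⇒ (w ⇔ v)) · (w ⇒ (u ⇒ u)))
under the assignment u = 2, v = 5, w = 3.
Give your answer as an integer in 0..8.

8

v ⇒ u = 5 ⇒ 2 = 5
v + (v ⇒ u) = 5 + 5 = 5
¬(v + (v ⇒ u)) = ¬5 = 3
v + w = 5 + 3 = 5
(v + w) + w = 5 + 3 = 5
u ⇔ w = 2 ⇔ 3 = 7
((v + w) + w) ⇒ (u ⇔ w) = 5 ⇒ 7 = 8
¬(v + (v ⇒ u)) · (((v + w) + w) ⇒ (u ⇔ w)) = 3 · 8 = 3
¬w = ¬3 = 5
v ⇒ w = 5 ⇒ 3 = 6
¬w · (v ⇒ w) = 5 · 6 = 5
w ⇔ v = 3 ⇔ 5 = 6
(¬w · (v ⇒ w)) ⇒ (w ⇔ v) = 5 ⇒ 6 = 8
u ⇒ u = 2 ⇒ 2 = 8
w ⇒ (u ⇒ u) = 3 ⇒ 8 = 8
((¬w · (v ⇒ w)) ⇒ (w ⇔ v)) · (w ⇒ (u ⇒ u)) = 8 · 8 = 8
(¬(v + (v ⇒ u)) · (((v + w) + w) ⇒ (u ⇔ w))) + (((¬w · (v ⇒ w)) ⇒ (w ⇔ v)) · (w ⇒ (u ⇒ u))) = 3 + 8 = 8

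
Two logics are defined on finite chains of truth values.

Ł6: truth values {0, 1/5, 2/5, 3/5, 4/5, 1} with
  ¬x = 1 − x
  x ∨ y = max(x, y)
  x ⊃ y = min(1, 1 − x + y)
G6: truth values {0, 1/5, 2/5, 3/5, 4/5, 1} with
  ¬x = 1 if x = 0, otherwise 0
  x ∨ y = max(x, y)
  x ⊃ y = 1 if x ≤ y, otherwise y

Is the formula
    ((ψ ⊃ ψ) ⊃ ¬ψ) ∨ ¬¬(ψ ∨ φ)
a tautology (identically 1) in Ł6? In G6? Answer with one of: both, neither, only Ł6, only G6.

only G6

In Ł6: at φ = 0, ψ = 1/5 the value is 4/5 — not a tautology.
In G6: every assignment gives 1 — tautology.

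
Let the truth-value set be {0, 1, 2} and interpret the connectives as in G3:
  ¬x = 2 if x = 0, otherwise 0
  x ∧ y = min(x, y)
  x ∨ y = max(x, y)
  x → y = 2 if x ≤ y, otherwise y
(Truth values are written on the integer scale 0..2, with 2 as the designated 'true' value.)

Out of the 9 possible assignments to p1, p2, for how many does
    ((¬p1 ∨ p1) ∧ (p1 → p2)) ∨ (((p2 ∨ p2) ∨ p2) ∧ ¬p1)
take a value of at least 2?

4

p1 = 0, p2 = 0 ↦ 2  ≥
p1 = 0, p2 = 1 ↦ 2  ≥
p1 = 0, p2 = 2 ↦ 2  ≥
p1 = 1, p2 = 0 ↦ 0  <
p1 = 1, p2 = 1 ↦ 1  <
p1 = 1, p2 = 2 ↦ 1  <
p1 = 2, p2 = 0 ↦ 0  <
p1 = 2, p2 = 1 ↦ 1  <
p1 = 2, p2 = 2 ↦ 2  ≥
So 4 of the 9 assignments meet the threshold.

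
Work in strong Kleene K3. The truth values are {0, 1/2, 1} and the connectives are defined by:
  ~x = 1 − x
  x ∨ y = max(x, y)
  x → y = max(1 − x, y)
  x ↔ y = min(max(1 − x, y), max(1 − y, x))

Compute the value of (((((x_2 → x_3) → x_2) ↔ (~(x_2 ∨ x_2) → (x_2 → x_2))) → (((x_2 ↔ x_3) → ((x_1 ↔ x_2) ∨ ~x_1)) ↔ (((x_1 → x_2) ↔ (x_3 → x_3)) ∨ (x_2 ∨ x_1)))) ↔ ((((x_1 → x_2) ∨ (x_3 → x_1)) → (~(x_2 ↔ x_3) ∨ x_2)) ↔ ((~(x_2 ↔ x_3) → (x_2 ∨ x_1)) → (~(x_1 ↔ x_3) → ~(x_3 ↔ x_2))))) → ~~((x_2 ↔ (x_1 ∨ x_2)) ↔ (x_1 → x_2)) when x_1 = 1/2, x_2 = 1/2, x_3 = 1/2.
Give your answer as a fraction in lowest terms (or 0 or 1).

1/2

x_2 → x_3 = 1/2 → 1/2 = 1/2
(x_2 → x_3) → x_2 = 1/2 → 1/2 = 1/2
x_2 ∨ x_2 = 1/2 ∨ 1/2 = 1/2
~(x_2 ∨ x_2) = ~1/2 = 1/2
x_2 → x_2 = 1/2 → 1/2 = 1/2
~(x_2 ∨ x_2) → (x_2 → x_2) = 1/2 → 1/2 = 1/2
((x_2 → x_3) → x_2) ↔ (~(x_2 ∨ x_2) → (x_2 → x_2)) = 1/2 ↔ 1/2 = 1/2
x_2 ↔ x_3 = 1/2 ↔ 1/2 = 1/2
x_1 ↔ x_2 = 1/2 ↔ 1/2 = 1/2
~x_1 = ~1/2 = 1/2
(x_1 ↔ x_2) ∨ ~x_1 = 1/2 ∨ 1/2 = 1/2
(x_2 ↔ x_3) → ((x_1 ↔ x_2) ∨ ~x_1) = 1/2 → 1/2 = 1/2
x_1 → x_2 = 1/2 → 1/2 = 1/2
x_3 → x_3 = 1/2 → 1/2 = 1/2
(x_1 → x_2) ↔ (x_3 → x_3) = 1/2 ↔ 1/2 = 1/2
x_2 ∨ x_1 = 1/2 ∨ 1/2 = 1/2
((x_1 → x_2) ↔ (x_3 → x_3)) ∨ (x_2 ∨ x_1) = 1/2 ∨ 1/2 = 1/2
((x_2 ↔ x_3) → ((x_1 ↔ x_2) ∨ ~x_1)) ↔ (((x_1 → x_2) ↔ (x_3 → x_3)) ∨ (x_2 ∨ x_1)) = 1/2 ↔ 1/2 = 1/2
(((x_2 → x_3) → x_2) ↔ (~(x_2 ∨ x_2) → (x_2 → x_2))) → (((x_2 ↔ x_3) → ((x_1 ↔ x_2) ∨ ~x_1)) ↔ (((x_1 → x_2) ↔ (x_3 → x_3)) ∨ (x_2 ∨ x_1))) = 1/2 → 1/2 = 1/2
x_1 → x_2 = 1/2 → 1/2 = 1/2
x_3 → x_1 = 1/2 → 1/2 = 1/2
(x_1 → x_2) ∨ (x_3 → x_1) = 1/2 ∨ 1/2 = 1/2
x_2 ↔ x_3 = 1/2 ↔ 1/2 = 1/2
~(x_2 ↔ x_3) = ~1/2 = 1/2
~(x_2 ↔ x_3) ∨ x_2 = 1/2 ∨ 1/2 = 1/2
((x_1 → x_2) ∨ (x_3 → x_1)) → (~(x_2 ↔ x_3) ∨ x_2) = 1/2 → 1/2 = 1/2
x_2 ↔ x_3 = 1/2 ↔ 1/2 = 1/2
~(x_2 ↔ x_3) = ~1/2 = 1/2
x_2 ∨ x_1 = 1/2 ∨ 1/2 = 1/2
~(x_2 ↔ x_3) → (x_2 ∨ x_1) = 1/2 → 1/2 = 1/2
x_1 ↔ x_3 = 1/2 ↔ 1/2 = 1/2
~(x_1 ↔ x_3) = ~1/2 = 1/2
x_3 ↔ x_2 = 1/2 ↔ 1/2 = 1/2
~(x_3 ↔ x_2) = ~1/2 = 1/2
~(x_1 ↔ x_3) → ~(x_3 ↔ x_2) = 1/2 → 1/2 = 1/2
(~(x_2 ↔ x_3) → (x_2 ∨ x_1)) → (~(x_1 ↔ x_3) → ~(x_3 ↔ x_2)) = 1/2 → 1/2 = 1/2
(((x_1 → x_2) ∨ (x_3 → x_1)) → (~(x_2 ↔ x_3) ∨ x_2)) ↔ ((~(x_2 ↔ x_3) → (x_2 ∨ x_1)) → (~(x_1 ↔ x_3) → ~(x_3 ↔ x_2))) = 1/2 ↔ 1/2 = 1/2
((((x_2 → x_3) → x_2) ↔ (~(x_2 ∨ x_2) → (x_2 → x_2))) → (((x_2 ↔ x_3) → ((x_1 ↔ x_2) ∨ ~x_1)) ↔ (((x_1 → x_2) ↔ (x_3 → x_3)) ∨ (x_2 ∨ x_1)))) ↔ ((((x_1 → x_2) ∨ (x_3 → x_1)) → (~(x_2 ↔ x_3) ∨ x_2)) ↔ ((~(x_2 ↔ x_3) → (x_2 ∨ x_1)) → (~(x_1 ↔ x_3) → ~(x_3 ↔ x_2)))) = 1/2 ↔ 1/2 = 1/2
x_1 ∨ x_2 = 1/2 ∨ 1/2 = 1/2
x_2 ↔ (x_1 ∨ x_2) = 1/2 ↔ 1/2 = 1/2
x_1 → x_2 = 1/2 → 1/2 = 1/2
(x_2 ↔ (x_1 ∨ x_2)) ↔ (x_1 → x_2) = 1/2 ↔ 1/2 = 1/2
~((x_2 ↔ (x_1 ∨ x_2)) ↔ (x_1 → x_2)) = ~1/2 = 1/2
~~((x_2 ↔ (x_1 ∨ x_2)) ↔ (x_1 → x_2)) = ~1/2 = 1/2
(((((x_2 → x_3) → x_2) ↔ (~(x_2 ∨ x_2) → (x_2 → x_2))) → (((x_2 ↔ x_3) → ((x_1 ↔ x_2) ∨ ~x_1)) ↔ (((x_1 → x_2) ↔ (x_3 → x_3)) ∨ (x_2 ∨ x_1)))) ↔ ((((x_1 → x_2) ∨ (x_3 → x_1)) → (~(x_2 ↔ x_3) ∨ x_2)) ↔ ((~(x_2 ↔ x_3) → (x_2 ∨ x_1)) → (~(x_1 ↔ x_3) → ~(x_3 ↔ x_2))))) → ~~((x_2 ↔ (x_1 ∨ x_2)) ↔ (x_1 → x_2)) = 1/2 → 1/2 = 1/2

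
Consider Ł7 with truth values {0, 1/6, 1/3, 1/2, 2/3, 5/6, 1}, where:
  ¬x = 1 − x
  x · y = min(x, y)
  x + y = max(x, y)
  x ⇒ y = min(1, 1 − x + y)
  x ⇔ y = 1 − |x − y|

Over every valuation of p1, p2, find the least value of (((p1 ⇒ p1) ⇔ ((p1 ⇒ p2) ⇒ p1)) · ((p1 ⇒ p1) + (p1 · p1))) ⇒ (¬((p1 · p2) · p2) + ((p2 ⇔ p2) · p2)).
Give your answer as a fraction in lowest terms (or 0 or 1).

Take p1 = 5/6, p2 = 1/2:
p1 ⇒ p1 = 5/6 ⇒ 5/6 = 1
p1 ⇒ p2 = 5/6 ⇒ 1/2 = 2/3
(p1 ⇒ p2) ⇒ p1 = 2/3 ⇒ 5/6 = 1
(p1 ⇒ p1) ⇔ ((p1 ⇒ p2) ⇒ p1) = 1 ⇔ 1 = 1
p1 ⇒ p1 = 5/6 ⇒ 5/6 = 1
p1 · p1 = 5/6 · 5/6 = 5/6
(p1 ⇒ p1) + (p1 · p1) = 1 + 5/6 = 1
((p1 ⇒ p1) ⇔ ((p1 ⇒ p2) ⇒ p1)) · ((p1 ⇒ p1) + (p1 · p1)) = 1 · 1 = 1
p1 · p2 = 5/6 · 1/2 = 1/2
(p1 · p2) · p2 = 1/2 · 1/2 = 1/2
¬((p1 · p2) · p2) = ¬1/2 = 1/2
p2 ⇔ p2 = 1/2 ⇔ 1/2 = 1
(p2 ⇔ p2) · p2 = 1 · 1/2 = 1/2
¬((p1 · p2) · p2) + ((p2 ⇔ p2) · p2) = 1/2 + 1/2 = 1/2
(((p1 ⇒ p1) ⇔ ((p1 ⇒ p2) ⇒ p1)) · ((p1 ⇒ p1) + (p1 · p1))) ⇒ (¬((p1 · p2) · p2) + ((p2 ⇔ p2) · p2)) = 1 ⇒ 1/2 = 1/2
No assignment yields a value below 1/2, so this is the minimum.

1/2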